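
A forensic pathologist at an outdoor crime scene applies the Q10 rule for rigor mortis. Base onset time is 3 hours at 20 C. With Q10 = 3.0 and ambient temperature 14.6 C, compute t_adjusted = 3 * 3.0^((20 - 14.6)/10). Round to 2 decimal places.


Rigor mortis time adjustment:
Exponent = (T_ref - T_actual) / 10 = (20 - 14.6) / 10 = 0.54
Q10 factor = 3.0^0.54 = 1.80986
t_adjusted = 3 * 1.80986 = 5.43 hours

5.43


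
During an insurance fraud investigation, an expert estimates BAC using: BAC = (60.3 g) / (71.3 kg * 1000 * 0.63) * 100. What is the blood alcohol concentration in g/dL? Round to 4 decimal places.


Applying the Widmark formula:
BAC = (dose_g / (body_wt * 1000 * r)) * 100
Denominator = 71.3 * 1000 * 0.63 = 44919
BAC = (60.3 / 44919) * 100
BAC = 0.1342 g/dL

0.1342


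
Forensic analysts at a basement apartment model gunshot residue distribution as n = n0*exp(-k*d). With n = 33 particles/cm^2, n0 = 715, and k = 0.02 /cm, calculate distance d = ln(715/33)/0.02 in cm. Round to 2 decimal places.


GSR distance calculation:
n0/n = 715 / 33 = 21.666667
ln(n0/n) = 3.075775
d = 3.075775 / 0.02 = 153.79 cm

153.79


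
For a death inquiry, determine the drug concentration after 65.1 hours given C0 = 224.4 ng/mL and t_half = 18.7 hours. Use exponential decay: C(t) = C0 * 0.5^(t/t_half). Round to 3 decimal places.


Drug concentration decay:
Number of half-lives = t / t_half = 65.1 / 18.7 = 3.481283
Decay factor = 0.5^3.481283 = 0.08954254
C(t) = 224.4 * 0.08954254 = 20.093 ng/mL

20.093


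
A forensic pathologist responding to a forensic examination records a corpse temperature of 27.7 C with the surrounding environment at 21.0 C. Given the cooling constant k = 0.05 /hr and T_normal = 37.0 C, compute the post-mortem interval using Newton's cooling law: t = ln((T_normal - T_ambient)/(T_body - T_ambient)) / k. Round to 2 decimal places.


Using Newton's law of cooling:
t = ln((T_normal - T_ambient) / (T_body - T_ambient)) / k
T_normal - T_ambient = 16.0
T_body - T_ambient = 6.7
Ratio = 2.38806
ln(ratio) = 0.870481
t = 0.870481 / 0.05 = 17.41 hours

17.41


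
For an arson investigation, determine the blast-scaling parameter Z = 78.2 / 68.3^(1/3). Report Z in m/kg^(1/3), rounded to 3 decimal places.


Scaled distance calculation:
W^(1/3) = 68.3^(1/3) = 4.087649
Z = R / W^(1/3) = 78.2 / 4.087649
Z = 19.131 m/kg^(1/3)

19.131


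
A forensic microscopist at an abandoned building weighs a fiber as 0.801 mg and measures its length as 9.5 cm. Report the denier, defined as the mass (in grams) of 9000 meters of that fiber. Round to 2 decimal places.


Denier calculation:
Mass in grams = 0.801 mg / 1000 = 0.000801 g
Length in meters = 9.5 cm / 100 = 0.095 m
Linear density = mass / length = 0.000801 / 0.095 = 0.00843158 g/m
Denier = (g/m) * 9000 = 0.00843158 * 9000 = 75.88

75.88


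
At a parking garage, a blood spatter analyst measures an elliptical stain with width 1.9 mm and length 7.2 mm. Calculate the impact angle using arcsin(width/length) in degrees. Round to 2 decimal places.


Blood spatter impact angle calculation:
width / length = 1.9 / 7.2 = 0.263889
angle = arcsin(0.263889)
angle = 15.30 degrees

15.30


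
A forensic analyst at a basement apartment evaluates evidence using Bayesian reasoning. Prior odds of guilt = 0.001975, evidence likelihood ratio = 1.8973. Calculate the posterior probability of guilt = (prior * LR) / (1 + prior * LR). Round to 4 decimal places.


Bayesian evidence evaluation:
Posterior odds = prior_odds * LR = 0.001975 * 1.8973 = 0.003747168
Posterior probability = posterior_odds / (1 + posterior_odds)
= 0.003747168 / (1 + 0.003747168)
= 0.003747168 / 1.003747168
= 0.0037

0.0037


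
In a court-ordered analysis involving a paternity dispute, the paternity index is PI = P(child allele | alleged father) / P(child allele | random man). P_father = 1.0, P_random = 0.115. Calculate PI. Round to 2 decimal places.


Paternity Index calculation:
PI = P(allele|father) / P(allele|random)
PI = 1.0 / 0.115
PI = 8.70

8.70


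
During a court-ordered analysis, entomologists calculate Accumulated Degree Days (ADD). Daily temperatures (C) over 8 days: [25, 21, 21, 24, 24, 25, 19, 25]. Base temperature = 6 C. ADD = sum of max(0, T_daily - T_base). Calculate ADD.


Computing ADD day by day:
Day 1: max(0, 25 - 6) = 19
Day 2: max(0, 21 - 6) = 15
Day 3: max(0, 21 - 6) = 15
Day 4: max(0, 24 - 6) = 18
Day 5: max(0, 24 - 6) = 18
Day 6: max(0, 25 - 6) = 19
Day 7: max(0, 19 - 6) = 13
Day 8: max(0, 25 - 6) = 19
Total ADD = 136

136


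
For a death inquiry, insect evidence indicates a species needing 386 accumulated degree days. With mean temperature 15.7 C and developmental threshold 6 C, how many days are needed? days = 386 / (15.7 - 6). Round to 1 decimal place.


Insect development time:
Effective temperature = avg_temp - T_base = 15.7 - 6 = 9.7 C
Days = ADD / effective_temp = 386 / 9.7 = 39.8 days

39.8


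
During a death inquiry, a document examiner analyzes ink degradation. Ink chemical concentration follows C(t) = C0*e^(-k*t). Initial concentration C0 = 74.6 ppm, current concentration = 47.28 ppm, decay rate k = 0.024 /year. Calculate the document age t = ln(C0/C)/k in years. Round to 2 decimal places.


Document age estimation:
C0/C = 74.6 / 47.28 = 1.577834
ln(C0/C) = 0.456053
t = 0.456053 / 0.024 = 19.00 years

19.00


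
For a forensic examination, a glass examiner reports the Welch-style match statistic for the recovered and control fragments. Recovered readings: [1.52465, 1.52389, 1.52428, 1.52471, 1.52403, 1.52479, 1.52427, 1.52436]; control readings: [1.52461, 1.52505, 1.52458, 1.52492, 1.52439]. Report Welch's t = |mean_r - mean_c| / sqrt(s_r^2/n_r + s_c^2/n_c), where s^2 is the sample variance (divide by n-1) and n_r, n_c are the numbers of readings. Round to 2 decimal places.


Welch's t-criterion for glass RI comparison:
Recovered mean = sum / n_r = 12.19498 / 8 = 1.5243725
Control mean = sum / n_c = 7.62355 / 5 = 1.52471
Recovered sample variance s_r^2 = 1.04936e-07
Control sample variance s_c^2 = 7.225e-08
Welch SE (unpooled) = sqrt(s_r^2/n_r + s_c^2/n_c) = sqrt(1.3117e-08 + 1.445e-08) = sqrt(2.7567e-08) = 0.000166033
|mean_r - mean_c| = 0.0003375
t = 0.0003375 / 0.000166033 = 2.03

2.03


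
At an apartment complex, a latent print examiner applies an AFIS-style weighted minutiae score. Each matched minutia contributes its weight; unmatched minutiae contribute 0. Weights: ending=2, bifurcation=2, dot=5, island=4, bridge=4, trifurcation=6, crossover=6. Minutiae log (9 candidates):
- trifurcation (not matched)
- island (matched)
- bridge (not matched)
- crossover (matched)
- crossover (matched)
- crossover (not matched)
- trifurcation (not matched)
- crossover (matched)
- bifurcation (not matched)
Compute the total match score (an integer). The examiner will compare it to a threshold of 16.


Weighted minutiae match score:
  trifurcation: not matched, +0
  island: matched, +4 (running total 4)
  bridge: not matched, +0
  crossover: matched, +6 (running total 10)
  crossover: matched, +6 (running total 16)
  crossover: not matched, +0
  trifurcation: not matched, +0
  crossover: matched, +6 (running total 22)
  bifurcation: not matched, +0
Total score = 22
Threshold = 16; verdict = identification

22


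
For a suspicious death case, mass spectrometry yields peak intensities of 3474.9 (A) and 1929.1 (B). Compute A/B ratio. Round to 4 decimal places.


Spectral peak ratio:
Peak A = 3474.9 counts
Peak B = 1929.1 counts
Ratio = 3474.9 / 1929.1 = 1.8013

1.8013


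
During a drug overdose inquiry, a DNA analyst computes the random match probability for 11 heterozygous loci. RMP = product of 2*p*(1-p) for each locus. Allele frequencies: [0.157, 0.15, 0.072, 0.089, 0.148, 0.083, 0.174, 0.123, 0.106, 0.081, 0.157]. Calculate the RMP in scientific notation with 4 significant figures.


Computing RMP for 11 loci:
Locus 1: 2 * 0.157 * 0.843 = 0.264702
Locus 2: 2 * 0.15 * 0.85 = 0.255
Locus 3: 2 * 0.072 * 0.928 = 0.133632
Locus 4: 2 * 0.089 * 0.911 = 0.162158
Locus 5: 2 * 0.148 * 0.852 = 0.252192
Locus 6: 2 * 0.083 * 0.917 = 0.152222
Locus 7: 2 * 0.174 * 0.826 = 0.287448
Locus 8: 2 * 0.123 * 0.877 = 0.215742
Locus 9: 2 * 0.106 * 0.894 = 0.189528
Locus 10: 2 * 0.081 * 0.919 = 0.148878
Locus 11: 2 * 0.157 * 0.843 = 0.264702
RMP = 2.601e-08

2.601e-08


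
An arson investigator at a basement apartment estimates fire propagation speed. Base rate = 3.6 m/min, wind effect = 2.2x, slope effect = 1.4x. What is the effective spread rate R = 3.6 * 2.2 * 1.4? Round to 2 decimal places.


Fire spread rate calculation:
R = R0 * wind_factor * slope_factor
= 3.6 * 2.2 * 1.4
= 7.92 * 1.4
= 11.09 m/min

11.09


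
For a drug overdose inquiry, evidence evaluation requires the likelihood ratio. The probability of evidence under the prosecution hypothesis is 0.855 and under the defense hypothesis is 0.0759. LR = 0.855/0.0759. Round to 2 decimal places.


Likelihood ratio calculation:
LR = P(E|Hp) / P(E|Hd)
LR = 0.855 / 0.0759
LR = 11.26

11.26


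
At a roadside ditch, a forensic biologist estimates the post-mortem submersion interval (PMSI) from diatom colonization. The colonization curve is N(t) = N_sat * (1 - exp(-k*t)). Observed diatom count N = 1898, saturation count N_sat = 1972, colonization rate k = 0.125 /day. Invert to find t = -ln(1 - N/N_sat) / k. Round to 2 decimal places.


PMSI from diatom colonization curve:
N / N_sat = 1898 / 1972 = 0.962475
1 - N/N_sat = 0.037525
ln(1 - N/N_sat) = -3.282748
t = -ln(1 - N/N_sat) / k = -(-3.282748) / 0.125 = 26.26 days

26.26


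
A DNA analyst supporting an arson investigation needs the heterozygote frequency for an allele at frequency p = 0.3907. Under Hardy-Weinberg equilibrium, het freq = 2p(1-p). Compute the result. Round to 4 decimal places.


Hardy-Weinberg heterozygote frequency:
q = 1 - p = 1 - 0.3907 = 0.6093
2pq = 2 * 0.3907 * 0.6093 = 0.4761

0.4761


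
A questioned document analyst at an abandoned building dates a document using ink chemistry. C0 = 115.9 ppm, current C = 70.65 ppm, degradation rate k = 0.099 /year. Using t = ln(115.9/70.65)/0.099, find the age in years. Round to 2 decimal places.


Document age estimation:
C0/C = 115.9 / 70.65 = 1.640481
ln(C0/C) = 0.494989
t = 0.494989 / 0.099 = 5.00 years

5.00


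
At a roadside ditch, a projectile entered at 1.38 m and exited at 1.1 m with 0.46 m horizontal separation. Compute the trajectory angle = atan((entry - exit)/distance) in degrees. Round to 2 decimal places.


Bullet trajectory angle:
Height difference = 1.38 - 1.1 = 0.28 m
angle = atan(0.28 / 0.46)
angle = atan(0.608696)
angle = 31.33 degrees

31.33


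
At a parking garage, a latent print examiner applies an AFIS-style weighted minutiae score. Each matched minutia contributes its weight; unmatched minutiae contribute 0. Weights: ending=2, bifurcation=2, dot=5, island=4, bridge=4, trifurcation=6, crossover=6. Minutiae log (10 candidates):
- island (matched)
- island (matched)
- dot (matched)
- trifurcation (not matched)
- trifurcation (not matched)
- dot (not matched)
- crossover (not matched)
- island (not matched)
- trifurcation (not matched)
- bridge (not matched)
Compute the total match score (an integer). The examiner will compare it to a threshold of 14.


Weighted minutiae match score:
  island: matched, +4 (running total 4)
  island: matched, +4 (running total 8)
  dot: matched, +5 (running total 13)
  trifurcation: not matched, +0
  trifurcation: not matched, +0
  dot: not matched, +0
  crossover: not matched, +0
  island: not matched, +0
  trifurcation: not matched, +0
  bridge: not matched, +0
Total score = 13
Threshold = 14; verdict = inconclusive

13


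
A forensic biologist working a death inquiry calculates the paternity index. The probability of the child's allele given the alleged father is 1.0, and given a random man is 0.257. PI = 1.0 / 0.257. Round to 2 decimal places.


Paternity Index calculation:
PI = P(allele|father) / P(allele|random)
PI = 1.0 / 0.257
PI = 3.89

3.89


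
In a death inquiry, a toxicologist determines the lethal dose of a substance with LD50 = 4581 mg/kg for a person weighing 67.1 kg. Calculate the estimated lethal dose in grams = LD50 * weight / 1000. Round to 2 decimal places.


Lethal dose calculation:
Lethal dose = LD50 * body_weight / 1000
= 4581 * 67.1 / 1000
= 307385.1 / 1000
= 307.39 g

307.39


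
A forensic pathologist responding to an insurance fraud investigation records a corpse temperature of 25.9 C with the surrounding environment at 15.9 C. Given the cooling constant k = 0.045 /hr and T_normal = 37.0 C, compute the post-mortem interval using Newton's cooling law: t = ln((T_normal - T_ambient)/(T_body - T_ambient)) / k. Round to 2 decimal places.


Using Newton's law of cooling:
t = ln((T_normal - T_ambient) / (T_body - T_ambient)) / k
T_normal - T_ambient = 21.1
T_body - T_ambient = 10.0
Ratio = 2.11
ln(ratio) = 0.746688
t = 0.746688 / 0.045 = 16.59 hours

16.59


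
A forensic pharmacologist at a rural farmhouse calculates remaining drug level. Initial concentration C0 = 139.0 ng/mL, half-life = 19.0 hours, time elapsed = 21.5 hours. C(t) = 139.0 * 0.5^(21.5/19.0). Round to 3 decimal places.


Drug concentration decay:
Number of half-lives = t / t_half = 21.5 / 19.0 = 1.131579
Decay factor = 0.5^1.131579 = 0.45641591
C(t) = 139.0 * 0.45641591 = 63.442 ng/mL

63.442


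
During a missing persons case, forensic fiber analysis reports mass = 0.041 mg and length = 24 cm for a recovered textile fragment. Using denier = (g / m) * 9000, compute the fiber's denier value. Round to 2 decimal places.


Denier calculation:
Mass in grams = 0.041 mg / 1000 = 0.000041 g
Length in meters = 24 cm / 100 = 0.24 m
Linear density = mass / length = 0.000041 / 0.24 = 0.00017083 g/m
Denier = (g/m) * 9000 = 0.00017083 * 9000 = 1.54

1.54


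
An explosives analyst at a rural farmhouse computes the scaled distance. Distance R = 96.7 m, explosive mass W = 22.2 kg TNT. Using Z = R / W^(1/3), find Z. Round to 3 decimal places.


Scaled distance calculation:
W^(1/3) = 22.2^(1/3) = 2.810505
Z = R / W^(1/3) = 96.7 / 2.810505
Z = 34.407 m/kg^(1/3)

34.407


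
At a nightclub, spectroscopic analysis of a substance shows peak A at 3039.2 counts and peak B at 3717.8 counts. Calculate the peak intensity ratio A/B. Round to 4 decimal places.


Spectral peak ratio:
Peak A = 3039.2 counts
Peak B = 3717.8 counts
Ratio = 3039.2 / 3717.8 = 0.8175

0.8175


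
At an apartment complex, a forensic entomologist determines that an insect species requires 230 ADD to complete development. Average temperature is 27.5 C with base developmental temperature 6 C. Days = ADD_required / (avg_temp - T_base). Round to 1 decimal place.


Insect development time:
Effective temperature = avg_temp - T_base = 27.5 - 6 = 21.5 C
Days = ADD / effective_temp = 230 / 21.5 = 10.7 days

10.7


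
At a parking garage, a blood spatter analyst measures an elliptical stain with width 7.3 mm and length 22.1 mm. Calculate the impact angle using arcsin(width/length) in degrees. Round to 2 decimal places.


Blood spatter impact angle calculation:
width / length = 7.3 / 22.1 = 0.330317
angle = arcsin(0.330317)
angle = 19.29 degrees

19.29


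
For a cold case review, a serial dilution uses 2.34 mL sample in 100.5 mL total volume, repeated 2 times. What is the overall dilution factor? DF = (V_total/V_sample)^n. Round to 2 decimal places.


Dilution factor calculation:
Single dilution = V_total / V_sample = 100.5 / 2.34 ≈ 42.948718
Number of dilutions = 2
Total DF = (100.5 / 2.34)^2 (full precision, rounded at the end) = 1844.59

1844.59


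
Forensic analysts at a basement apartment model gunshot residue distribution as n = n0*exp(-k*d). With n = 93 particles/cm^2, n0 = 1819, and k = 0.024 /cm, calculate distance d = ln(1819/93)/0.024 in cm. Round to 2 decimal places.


GSR distance calculation:
n0/n = 1819 / 93 = 19.55914
ln(n0/n) = 2.973443
d = 2.973443 / 0.024 = 123.89 cm

123.89


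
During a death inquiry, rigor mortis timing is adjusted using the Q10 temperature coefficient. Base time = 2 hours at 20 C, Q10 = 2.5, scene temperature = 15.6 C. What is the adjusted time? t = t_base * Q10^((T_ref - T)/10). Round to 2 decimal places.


Rigor mortis time adjustment:
Exponent = (T_ref - T_actual) / 10 = (20 - 15.6) / 10 = 0.44
Q10 factor = 2.5^0.44 = 1.49656
t_adjusted = 2 * 1.49656 = 2.99 hours

2.99


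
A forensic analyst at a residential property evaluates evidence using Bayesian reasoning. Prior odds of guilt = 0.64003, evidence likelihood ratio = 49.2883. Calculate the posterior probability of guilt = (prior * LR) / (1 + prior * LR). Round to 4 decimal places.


Bayesian evidence evaluation:
Posterior odds = prior_odds * LR = 0.64003 * 49.2883 = 31.54599
Posterior probability = posterior_odds / (1 + posterior_odds)
= 31.54599 / (1 + 31.54599)
= 31.54599 / 32.54599
= 0.9693

0.9693


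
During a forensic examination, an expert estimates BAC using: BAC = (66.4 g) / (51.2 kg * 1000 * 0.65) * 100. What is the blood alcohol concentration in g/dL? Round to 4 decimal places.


Applying the Widmark formula:
BAC = (dose_g / (body_wt * 1000 * r)) * 100
Denominator = 51.2 * 1000 * 0.65 = 33280
BAC = (66.4 / 33280) * 100
BAC = 0.1995 g/dL

0.1995


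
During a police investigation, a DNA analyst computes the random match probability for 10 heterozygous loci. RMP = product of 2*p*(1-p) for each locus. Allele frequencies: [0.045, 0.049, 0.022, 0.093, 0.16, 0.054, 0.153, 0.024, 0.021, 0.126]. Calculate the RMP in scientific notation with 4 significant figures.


Computing RMP for 10 loci:
Locus 1: 2 * 0.045 * 0.955 = 0.08595
Locus 2: 2 * 0.049 * 0.951 = 0.093198
Locus 3: 2 * 0.022 * 0.978 = 0.043032
Locus 4: 2 * 0.093 * 0.907 = 0.168702
Locus 5: 2 * 0.16 * 0.84 = 0.2688
Locus 6: 2 * 0.054 * 0.946 = 0.102168
Locus 7: 2 * 0.153 * 0.847 = 0.259182
Locus 8: 2 * 0.024 * 0.976 = 0.046848
Locus 9: 2 * 0.021 * 0.979 = 0.041118
Locus 10: 2 * 0.126 * 0.874 = 0.220248
RMP = 1.756e-10

1.756e-10


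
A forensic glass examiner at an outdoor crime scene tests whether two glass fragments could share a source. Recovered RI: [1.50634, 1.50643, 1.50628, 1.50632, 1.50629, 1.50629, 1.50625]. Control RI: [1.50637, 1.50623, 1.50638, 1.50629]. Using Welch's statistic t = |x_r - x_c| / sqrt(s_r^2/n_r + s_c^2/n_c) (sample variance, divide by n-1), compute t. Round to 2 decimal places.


Welch's t-criterion for glass RI comparison:
Recovered mean = sum / n_r = 10.5442 / 7 = 1.5063143
Control mean = sum / n_c = 6.02527 / 4 = 1.5063175
Recovered sample variance s_r^2 = 3.42857e-09
Control sample variance s_c^2 = 5.025e-09
Welch SE (unpooled) = sqrt(s_r^2/n_r + s_c^2/n_c) = sqrt(4.89796e-10 + 1.25625e-09) = sqrt(1.74605e-09) = 4.17858e-05
|mean_r - mean_c| = 3.21429e-06
t = 3.21429e-06 / 4.17858e-05 = 0.08

0.08


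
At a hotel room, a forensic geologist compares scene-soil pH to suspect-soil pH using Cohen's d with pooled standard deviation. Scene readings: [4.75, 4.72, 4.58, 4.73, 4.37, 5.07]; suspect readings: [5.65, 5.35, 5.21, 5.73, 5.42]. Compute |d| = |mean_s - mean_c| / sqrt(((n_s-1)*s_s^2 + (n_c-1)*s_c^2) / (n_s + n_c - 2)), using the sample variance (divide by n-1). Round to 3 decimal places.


Pooled-variance Cohen's d for soil pH comparison:
Scene mean = 28.22 / 6 = 4.703333
Suspect mean = 27.36 / 5 = 5.472
Scene sample variance s_s^2 = 0.052787
Suspect sample variance s_c^2 = 0.04612
Pooled variance = ((n_s-1)*s_s^2 + (n_c-1)*s_c^2) / (n_s + n_c - 2) = 0.049824
Pooled SD = sqrt(0.049824) = 0.223213
Mean difference = -0.768667
|d| = |-0.768667| / 0.223213 = 3.444

3.444


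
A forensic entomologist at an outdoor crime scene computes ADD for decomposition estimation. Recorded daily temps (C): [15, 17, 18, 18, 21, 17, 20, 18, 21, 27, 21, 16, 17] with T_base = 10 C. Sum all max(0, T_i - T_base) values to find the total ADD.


Computing ADD day by day:
Day 1: max(0, 15 - 10) = 5
Day 2: max(0, 17 - 10) = 7
Day 3: max(0, 18 - 10) = 8
Day 4: max(0, 18 - 10) = 8
Day 5: max(0, 21 - 10) = 11
Day 6: max(0, 17 - 10) = 7
Day 7: max(0, 20 - 10) = 10
Day 8: max(0, 18 - 10) = 8
Day 9: max(0, 21 - 10) = 11
Day 10: max(0, 27 - 10) = 17
Day 11: max(0, 21 - 10) = 11
Day 12: max(0, 16 - 10) = 6
Day 13: max(0, 17 - 10) = 7
Total ADD = 116

116


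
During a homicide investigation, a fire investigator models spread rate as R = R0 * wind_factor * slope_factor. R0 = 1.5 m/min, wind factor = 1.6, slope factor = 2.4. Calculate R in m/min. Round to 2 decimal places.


Fire spread rate calculation:
R = R0 * wind_factor * slope_factor
= 1.5 * 1.6 * 2.4
= 2.4 * 2.4
= 5.76 m/min

5.76


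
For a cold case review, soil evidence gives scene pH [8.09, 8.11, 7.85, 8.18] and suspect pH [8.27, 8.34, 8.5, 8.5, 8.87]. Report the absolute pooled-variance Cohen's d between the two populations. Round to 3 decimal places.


Pooled-variance Cohen's d for soil pH comparison:
Scene mean = 32.23 / 4 = 8.0575
Suspect mean = 42.48 / 5 = 8.496
Scene sample variance s_s^2 = 0.020625
Suspect sample variance s_c^2 = 0.05383
Pooled variance = ((n_s-1)*s_s^2 + (n_c-1)*s_c^2) / (n_s + n_c - 2) = 0.039599
Pooled SD = sqrt(0.039599) = 0.198995
Mean difference = -0.4385
|d| = |-0.4385| / 0.198995 = 2.204

2.204


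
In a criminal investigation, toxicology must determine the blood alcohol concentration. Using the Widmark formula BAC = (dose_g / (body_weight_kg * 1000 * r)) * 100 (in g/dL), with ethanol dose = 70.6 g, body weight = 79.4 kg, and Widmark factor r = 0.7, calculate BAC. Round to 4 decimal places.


Applying the Widmark formula:
BAC = (dose_g / (body_wt * 1000 * r)) * 100
Denominator = 79.4 * 1000 * 0.7 = 55580
BAC = (70.6 / 55580) * 100
BAC = 0.1270 g/dL

0.1270


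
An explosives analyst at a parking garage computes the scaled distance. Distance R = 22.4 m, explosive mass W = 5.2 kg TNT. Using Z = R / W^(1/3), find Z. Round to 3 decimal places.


Scaled distance calculation:
W^(1/3) = 5.2^(1/3) = 1.732478
Z = R / W^(1/3) = 22.4 / 1.732478
Z = 12.929 m/kg^(1/3)

12.929


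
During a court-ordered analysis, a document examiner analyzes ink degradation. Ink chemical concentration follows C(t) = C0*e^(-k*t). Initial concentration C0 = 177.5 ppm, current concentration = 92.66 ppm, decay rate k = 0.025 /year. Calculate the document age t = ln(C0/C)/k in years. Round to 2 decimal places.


Document age estimation:
C0/C = 177.5 / 92.66 = 1.915605
ln(C0/C) = 0.650033
t = 0.650033 / 0.025 = 26.00 years

26.00


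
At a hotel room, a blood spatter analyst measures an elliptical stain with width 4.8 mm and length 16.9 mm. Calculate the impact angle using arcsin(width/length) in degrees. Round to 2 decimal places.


Blood spatter impact angle calculation:
width / length = 4.8 / 16.9 = 0.284024
angle = arcsin(0.284024)
angle = 16.50 degrees

16.50


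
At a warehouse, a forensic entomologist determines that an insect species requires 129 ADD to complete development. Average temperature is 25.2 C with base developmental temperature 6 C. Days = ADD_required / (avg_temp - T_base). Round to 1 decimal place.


Insect development time:
Effective temperature = avg_temp - T_base = 25.2 - 6 = 19.2 C
Days = ADD / effective_temp = 129 / 19.2 = 6.7 days

6.7


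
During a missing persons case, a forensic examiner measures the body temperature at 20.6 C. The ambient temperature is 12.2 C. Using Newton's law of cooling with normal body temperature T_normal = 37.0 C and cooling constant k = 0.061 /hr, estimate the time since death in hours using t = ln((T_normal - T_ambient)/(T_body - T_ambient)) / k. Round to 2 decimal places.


Using Newton's law of cooling:
t = ln((T_normal - T_ambient) / (T_body - T_ambient)) / k
T_normal - T_ambient = 24.8
T_body - T_ambient = 8.4
Ratio = 2.952381
ln(ratio) = 1.082612
t = 1.082612 / 0.061 = 17.75 hours

17.75


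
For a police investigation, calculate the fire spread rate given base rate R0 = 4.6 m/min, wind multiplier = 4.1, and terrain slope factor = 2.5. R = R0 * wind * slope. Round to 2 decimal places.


Fire spread rate calculation:
R = R0 * wind_factor * slope_factor
= 4.6 * 4.1 * 2.5
= 18.86 * 2.5
= 47.15 m/min

47.15


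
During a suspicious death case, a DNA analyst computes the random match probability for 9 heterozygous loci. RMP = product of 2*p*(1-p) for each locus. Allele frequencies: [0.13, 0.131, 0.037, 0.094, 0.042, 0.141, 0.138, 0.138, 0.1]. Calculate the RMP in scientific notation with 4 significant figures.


Computing RMP for 9 loci:
Locus 1: 2 * 0.13 * 0.87 = 0.2262
Locus 2: 2 * 0.131 * 0.869 = 0.227678
Locus 3: 2 * 0.037 * 0.963 = 0.071262
Locus 4: 2 * 0.094 * 0.906 = 0.170328
Locus 5: 2 * 0.042 * 0.958 = 0.080472
Locus 6: 2 * 0.141 * 0.859 = 0.242238
Locus 7: 2 * 0.138 * 0.862 = 0.237912
Locus 8: 2 * 0.138 * 0.862 = 0.237912
Locus 9: 2 * 0.1 * 0.9 = 0.18
RMP = 1.242e-07

1.242e-07


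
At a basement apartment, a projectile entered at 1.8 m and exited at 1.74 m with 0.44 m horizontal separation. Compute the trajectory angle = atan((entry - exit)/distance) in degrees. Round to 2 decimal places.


Bullet trajectory angle:
Height difference = 1.8 - 1.74 = 0.06 m
angle = atan(0.06 / 0.44)
angle = atan(0.136364)
angle = 7.77 degrees

7.77


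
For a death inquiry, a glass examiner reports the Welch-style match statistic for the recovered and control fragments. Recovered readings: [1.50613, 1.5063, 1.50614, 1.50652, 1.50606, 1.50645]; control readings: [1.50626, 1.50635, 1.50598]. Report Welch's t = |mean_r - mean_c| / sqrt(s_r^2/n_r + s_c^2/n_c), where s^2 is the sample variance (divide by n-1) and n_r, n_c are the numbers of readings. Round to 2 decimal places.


Welch's t-criterion for glass RI comparison:
Recovered mean = sum / n_r = 9.0376 / 6 = 1.5062667
Control mean = sum / n_c = 4.51859 / 3 = 1.5061967
Recovered sample variance s_r^2 = 3.52667e-08
Control sample variance s_c^2 = 3.72333e-08
Welch SE (unpooled) = sqrt(s_r^2/n_r + s_c^2/n_c) = sqrt(5.87778e-09 + 1.24111e-08) = sqrt(1.82889e-08) = 0.000135236
|mean_r - mean_c| = 7e-05
t = 7e-05 / 0.000135236 = 0.52

0.52


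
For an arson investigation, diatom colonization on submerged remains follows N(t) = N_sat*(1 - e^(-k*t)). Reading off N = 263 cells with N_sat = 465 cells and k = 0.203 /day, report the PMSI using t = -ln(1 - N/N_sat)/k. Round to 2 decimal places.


PMSI from diatom colonization curve:
N / N_sat = 263 / 465 = 0.565591
1 - N/N_sat = 0.434409
ln(1 - N/N_sat) = -0.833769
t = -ln(1 - N/N_sat) / k = -(-0.833769) / 0.203 = 4.11 days

4.11


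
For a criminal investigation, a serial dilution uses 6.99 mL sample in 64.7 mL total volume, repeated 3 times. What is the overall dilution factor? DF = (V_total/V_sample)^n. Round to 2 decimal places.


Dilution factor calculation:
Single dilution = V_total / V_sample = 64.7 / 6.99 ≈ 9.25608
Number of dilutions = 3
Total DF = (64.7 / 6.99)^3 (full precision, rounded at the end) = 793.01

793.01


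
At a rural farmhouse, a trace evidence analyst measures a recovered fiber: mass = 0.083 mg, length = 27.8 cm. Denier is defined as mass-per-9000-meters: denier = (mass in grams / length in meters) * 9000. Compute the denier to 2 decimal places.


Denier calculation:
Mass in grams = 0.083 mg / 1000 = 0.000083 g
Length in meters = 27.8 cm / 100 = 0.278 m
Linear density = mass / length = 0.000083 / 0.278 = 0.00029856 g/m
Denier = (g/m) * 9000 = 0.00029856 * 9000 = 2.69

2.69


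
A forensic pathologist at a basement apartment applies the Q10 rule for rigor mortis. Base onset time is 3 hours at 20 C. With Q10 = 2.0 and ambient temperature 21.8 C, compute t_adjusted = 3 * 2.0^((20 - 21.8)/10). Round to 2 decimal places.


Rigor mortis time adjustment:
Exponent = (T_ref - T_actual) / 10 = (20 - 21.8) / 10 = -0.18
Q10 factor = 2.0^-0.18 = 0.8827
t_adjusted = 3 * 0.8827 = 2.65 hours

2.65


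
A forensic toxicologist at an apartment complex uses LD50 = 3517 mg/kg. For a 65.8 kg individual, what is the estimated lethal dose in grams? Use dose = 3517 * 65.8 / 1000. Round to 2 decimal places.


Lethal dose calculation:
Lethal dose = LD50 * body_weight / 1000
= 3517 * 65.8 / 1000
= 231418.6 / 1000
= 231.42 g

231.42


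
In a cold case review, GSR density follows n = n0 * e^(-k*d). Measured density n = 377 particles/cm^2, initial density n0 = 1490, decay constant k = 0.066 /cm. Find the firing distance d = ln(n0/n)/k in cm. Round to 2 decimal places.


GSR distance calculation:
n0/n = 1490 / 377 = 3.952255
ln(n0/n) = 1.374286
d = 1.374286 / 0.066 = 20.82 cm

20.82


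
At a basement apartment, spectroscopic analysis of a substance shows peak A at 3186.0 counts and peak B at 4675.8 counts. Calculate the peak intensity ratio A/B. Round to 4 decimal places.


Spectral peak ratio:
Peak A = 3186.0 counts
Peak B = 4675.8 counts
Ratio = 3186.0 / 4675.8 = 0.6814

0.6814


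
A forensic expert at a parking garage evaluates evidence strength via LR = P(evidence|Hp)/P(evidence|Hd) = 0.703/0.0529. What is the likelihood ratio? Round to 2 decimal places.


Likelihood ratio calculation:
LR = P(E|Hp) / P(E|Hd)
LR = 0.703 / 0.0529
LR = 13.29

13.29


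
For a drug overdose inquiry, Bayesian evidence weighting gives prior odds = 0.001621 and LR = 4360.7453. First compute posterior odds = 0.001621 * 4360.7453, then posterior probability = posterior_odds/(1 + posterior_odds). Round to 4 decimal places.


Bayesian evidence evaluation:
Posterior odds = prior_odds * LR = 0.001621 * 4360.7453 = 7.068768
Posterior probability = posterior_odds / (1 + posterior_odds)
= 7.068768 / (1 + 7.068768)
= 7.068768 / 8.068768
= 0.8761

0.8761


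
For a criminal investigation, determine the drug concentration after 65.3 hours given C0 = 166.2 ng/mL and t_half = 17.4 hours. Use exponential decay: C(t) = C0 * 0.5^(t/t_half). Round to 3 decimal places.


Drug concentration decay:
Number of half-lives = t / t_half = 65.3 / 17.4 = 3.752874
Decay factor = 0.5^3.752874 = 0.07417753
C(t) = 166.2 * 0.07417753 = 12.328 ng/mL

12.328


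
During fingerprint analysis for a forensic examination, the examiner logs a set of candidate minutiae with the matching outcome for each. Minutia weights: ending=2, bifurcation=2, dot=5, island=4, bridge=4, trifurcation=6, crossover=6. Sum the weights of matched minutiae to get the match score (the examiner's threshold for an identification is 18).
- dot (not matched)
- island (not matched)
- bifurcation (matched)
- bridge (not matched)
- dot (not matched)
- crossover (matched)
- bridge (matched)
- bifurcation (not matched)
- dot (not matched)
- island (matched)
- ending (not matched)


Weighted minutiae match score:
  dot: not matched, +0
  island: not matched, +0
  bifurcation: matched, +2 (running total 2)
  bridge: not matched, +0
  dot: not matched, +0
  crossover: matched, +6 (running total 8)
  bridge: matched, +4 (running total 12)
  bifurcation: not matched, +0
  dot: not matched, +0
  island: matched, +4 (running total 16)
  ending: not matched, +0
Total score = 16
Threshold = 18; verdict = inconclusive

16


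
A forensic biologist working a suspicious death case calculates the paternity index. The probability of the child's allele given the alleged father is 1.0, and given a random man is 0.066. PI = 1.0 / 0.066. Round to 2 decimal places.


Paternity Index calculation:
PI = P(allele|father) / P(allele|random)
PI = 1.0 / 0.066
PI = 15.15

15.15


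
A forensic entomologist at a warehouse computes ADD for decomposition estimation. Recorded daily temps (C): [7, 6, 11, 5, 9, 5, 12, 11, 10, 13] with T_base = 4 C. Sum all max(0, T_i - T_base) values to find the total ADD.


Computing ADD day by day:
Day 1: max(0, 7 - 4) = 3
Day 2: max(0, 6 - 4) = 2
Day 3: max(0, 11 - 4) = 7
Day 4: max(0, 5 - 4) = 1
Day 5: max(0, 9 - 4) = 5
Day 6: max(0, 5 - 4) = 1
Day 7: max(0, 12 - 4) = 8
Day 8: max(0, 11 - 4) = 7
Day 9: max(0, 10 - 4) = 6
Day 10: max(0, 13 - 4) = 9
Total ADD = 49

49


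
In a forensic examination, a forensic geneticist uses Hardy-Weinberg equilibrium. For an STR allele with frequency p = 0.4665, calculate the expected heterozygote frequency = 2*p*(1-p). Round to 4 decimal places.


Hardy-Weinberg heterozygote frequency:
q = 1 - p = 1 - 0.4665 = 0.5335
2pq = 2 * 0.4665 * 0.5335 = 0.4978

0.4978


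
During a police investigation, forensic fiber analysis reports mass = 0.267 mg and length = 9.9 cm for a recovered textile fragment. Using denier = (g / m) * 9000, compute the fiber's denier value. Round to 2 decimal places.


Denier calculation:
Mass in grams = 0.267 mg / 1000 = 0.000267 g
Length in meters = 9.9 cm / 100 = 0.099 m
Linear density = mass / length = 0.000267 / 0.099 = 0.00269697 g/m
Denier = (g/m) * 9000 = 0.00269697 * 9000 = 24.27

24.27


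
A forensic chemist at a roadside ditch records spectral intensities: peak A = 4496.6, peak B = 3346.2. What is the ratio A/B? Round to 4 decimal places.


Spectral peak ratio:
Peak A = 4496.6 counts
Peak B = 3346.2 counts
Ratio = 4496.6 / 3346.2 = 1.3438

1.3438


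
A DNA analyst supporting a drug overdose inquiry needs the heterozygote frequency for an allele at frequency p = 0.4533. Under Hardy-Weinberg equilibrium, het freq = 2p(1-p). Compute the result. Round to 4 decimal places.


Hardy-Weinberg heterozygote frequency:
q = 1 - p = 1 - 0.4533 = 0.5467
2pq = 2 * 0.4533 * 0.5467 = 0.4956

0.4956


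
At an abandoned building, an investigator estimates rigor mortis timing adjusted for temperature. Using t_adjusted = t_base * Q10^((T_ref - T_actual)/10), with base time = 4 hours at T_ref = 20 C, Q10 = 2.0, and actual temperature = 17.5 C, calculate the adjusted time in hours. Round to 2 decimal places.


Rigor mortis time adjustment:
Exponent = (T_ref - T_actual) / 10 = (20 - 17.5) / 10 = 0.25
Q10 factor = 2.0^0.25 = 1.18921
t_adjusted = 4 * 1.18921 = 4.76 hours

4.76


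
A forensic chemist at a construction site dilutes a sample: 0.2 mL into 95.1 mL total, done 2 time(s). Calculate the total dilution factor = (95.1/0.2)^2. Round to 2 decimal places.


Dilution factor calculation:
Single dilution = V_total / V_sample = 95.1 / 0.2 ≈ 475.5
Number of dilutions = 2
Total DF = (95.1 / 0.2)^2 (full precision, rounded at the end) = 226100.25

226100.25


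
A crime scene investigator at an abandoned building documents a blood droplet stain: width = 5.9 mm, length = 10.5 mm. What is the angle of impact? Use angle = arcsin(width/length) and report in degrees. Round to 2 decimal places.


Blood spatter impact angle calculation:
width / length = 5.9 / 10.5 = 0.561905
angle = arcsin(0.561905)
angle = 34.19 degrees

34.19


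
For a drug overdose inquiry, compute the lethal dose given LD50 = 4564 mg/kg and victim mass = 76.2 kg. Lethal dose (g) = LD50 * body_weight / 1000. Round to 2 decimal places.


Lethal dose calculation:
Lethal dose = LD50 * body_weight / 1000
= 4564 * 76.2 / 1000
= 347776.8 / 1000
= 347.78 g

347.78


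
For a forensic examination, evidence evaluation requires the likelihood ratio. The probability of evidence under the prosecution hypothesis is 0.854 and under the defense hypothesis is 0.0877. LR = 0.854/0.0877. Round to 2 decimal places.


Likelihood ratio calculation:
LR = P(E|Hp) / P(E|Hd)
LR = 0.854 / 0.0877
LR = 9.74

9.74


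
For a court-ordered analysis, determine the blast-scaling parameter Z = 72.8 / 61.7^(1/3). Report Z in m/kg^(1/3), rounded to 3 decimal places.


Scaled distance calculation:
W^(1/3) = 61.7^(1/3) = 3.951498
Z = R / W^(1/3) = 72.8 / 3.951498
Z = 18.423 m/kg^(1/3)

18.423


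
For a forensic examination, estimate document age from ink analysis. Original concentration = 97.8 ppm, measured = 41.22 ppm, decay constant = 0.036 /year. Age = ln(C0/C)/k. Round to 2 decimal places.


Document age estimation:
C0/C = 97.8 / 41.22 = 2.372635
ln(C0/C) = 0.864001
t = 0.864001 / 0.036 = 24.00 years

24.00


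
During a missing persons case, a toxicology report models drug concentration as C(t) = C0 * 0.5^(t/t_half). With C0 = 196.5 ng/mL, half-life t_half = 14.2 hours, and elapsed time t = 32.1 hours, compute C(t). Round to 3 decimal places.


Drug concentration decay:
Number of half-lives = t / t_half = 32.1 / 14.2 = 2.260563
Decay factor = 0.5^2.260563 = 0.20869052
C(t) = 196.5 * 0.20869052 = 41.008 ng/mL

41.008


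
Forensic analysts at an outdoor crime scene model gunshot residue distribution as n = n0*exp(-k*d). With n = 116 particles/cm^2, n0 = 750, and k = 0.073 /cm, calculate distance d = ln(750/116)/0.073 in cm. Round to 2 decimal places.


GSR distance calculation:
n0/n = 750 / 116 = 6.465517
ln(n0/n) = 1.866483
d = 1.866483 / 0.073 = 25.57 cm

25.57


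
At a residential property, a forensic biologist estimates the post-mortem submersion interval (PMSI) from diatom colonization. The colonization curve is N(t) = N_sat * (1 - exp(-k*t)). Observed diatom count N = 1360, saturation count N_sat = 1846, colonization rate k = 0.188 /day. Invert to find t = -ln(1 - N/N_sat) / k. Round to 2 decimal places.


PMSI from diatom colonization curve:
N / N_sat = 1360 / 1846 = 0.736728
1 - N/N_sat = 0.263272
ln(1 - N/N_sat) = -1.334568
t = -ln(1 - N/N_sat) / k = -(-1.334568) / 0.188 = 7.10 days

7.10


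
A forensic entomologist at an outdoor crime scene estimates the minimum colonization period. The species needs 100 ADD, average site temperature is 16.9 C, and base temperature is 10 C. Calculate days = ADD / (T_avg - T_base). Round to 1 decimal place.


Insect development time:
Effective temperature = avg_temp - T_base = 16.9 - 10 = 6.9 C
Days = ADD / effective_temp = 100 / 6.9 = 14.5 days

14.5


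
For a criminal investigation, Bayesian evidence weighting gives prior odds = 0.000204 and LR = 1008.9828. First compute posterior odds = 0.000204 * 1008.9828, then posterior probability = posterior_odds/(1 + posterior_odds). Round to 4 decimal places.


Bayesian evidence evaluation:
Posterior odds = prior_odds * LR = 0.000204 * 1008.9828 = 0.2058325
Posterior probability = posterior_odds / (1 + posterior_odds)
= 0.2058325 / (1 + 0.2058325)
= 0.2058325 / 1.2058325
= 0.1707

0.1707


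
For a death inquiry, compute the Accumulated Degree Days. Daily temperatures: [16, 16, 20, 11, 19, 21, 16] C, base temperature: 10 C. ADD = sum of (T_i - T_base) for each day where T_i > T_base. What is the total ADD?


Computing ADD day by day:
Day 1: max(0, 16 - 10) = 6
Day 2: max(0, 16 - 10) = 6
Day 3: max(0, 20 - 10) = 10
Day 4: max(0, 11 - 10) = 1
Day 5: max(0, 19 - 10) = 9
Day 6: max(0, 21 - 10) = 11
Day 7: max(0, 16 - 10) = 6
Total ADD = 49

49


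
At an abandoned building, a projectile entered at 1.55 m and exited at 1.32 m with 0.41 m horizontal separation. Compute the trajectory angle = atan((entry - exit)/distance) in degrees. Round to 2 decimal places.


Bullet trajectory angle:
Height difference = 1.55 - 1.32 = 0.23 m
angle = atan(0.23 / 0.41)
angle = atan(0.560976)
angle = 29.29 degrees

29.29


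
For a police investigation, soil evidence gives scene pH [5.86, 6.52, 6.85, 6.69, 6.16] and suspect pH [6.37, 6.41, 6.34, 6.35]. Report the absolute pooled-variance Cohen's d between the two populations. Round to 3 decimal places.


Pooled-variance Cohen's d for soil pH comparison:
Scene mean = 32.08 / 5 = 6.416
Suspect mean = 25.47 / 4 = 6.3675
Scene sample variance s_s^2 = 0.16223
Suspect sample variance s_c^2 = 0.000958
Pooled variance = ((n_s-1)*s_s^2 + (n_c-1)*s_c^2) / (n_s + n_c - 2) = 0.093114
Pooled SD = sqrt(0.093114) = 0.305146
Mean difference = 0.0485
|d| = |0.0485| / 0.305146 = 0.159

0.159


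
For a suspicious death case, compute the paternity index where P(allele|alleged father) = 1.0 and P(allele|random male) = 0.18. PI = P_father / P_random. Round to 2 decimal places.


Paternity Index calculation:
PI = P(allele|father) / P(allele|random)
PI = 1.0 / 0.18
PI = 5.56

5.56


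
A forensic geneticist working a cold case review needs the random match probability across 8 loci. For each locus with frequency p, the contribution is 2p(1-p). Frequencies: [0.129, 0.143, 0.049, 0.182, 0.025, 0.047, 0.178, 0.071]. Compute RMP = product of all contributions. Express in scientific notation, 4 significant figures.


Computing RMP for 8 loci:
Locus 1: 2 * 0.129 * 0.871 = 0.224718
Locus 2: 2 * 0.143 * 0.857 = 0.245102
Locus 3: 2 * 0.049 * 0.951 = 0.093198
Locus 4: 2 * 0.182 * 0.818 = 0.297752
Locus 5: 2 * 0.025 * 0.975 = 0.04875
Locus 6: 2 * 0.047 * 0.953 = 0.089582
Locus 7: 2 * 0.178 * 0.822 = 0.292632
Locus 8: 2 * 0.071 * 0.929 = 0.131918
RMP = 2.577e-07

2.577e-07
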